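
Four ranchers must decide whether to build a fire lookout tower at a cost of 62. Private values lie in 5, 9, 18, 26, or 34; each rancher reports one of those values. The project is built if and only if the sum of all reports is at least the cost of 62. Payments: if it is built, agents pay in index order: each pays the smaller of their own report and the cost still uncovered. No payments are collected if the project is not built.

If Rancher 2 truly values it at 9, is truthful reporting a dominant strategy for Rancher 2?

Consider the case where Rancher 1 reports 5, Rancher 3 reports 18 and Rancher 4 reports 34.
Truthful report 9: project built, pays 9, utility 9 - 9 = 0.
Report 5 instead: project built, pays 5, utility 9 - 5 = 4.
Since 4 > 0, reporting 5 is strictly better here, so truthful reporting is not dominant.

No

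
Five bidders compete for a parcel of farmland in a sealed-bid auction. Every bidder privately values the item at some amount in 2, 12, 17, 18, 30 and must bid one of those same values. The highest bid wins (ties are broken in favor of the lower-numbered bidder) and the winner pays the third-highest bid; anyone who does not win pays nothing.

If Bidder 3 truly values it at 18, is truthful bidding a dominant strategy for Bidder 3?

Consider the case where Bidder 1 bids 2, Bidder 2 bids 2, Bidder 4 bids 2 and Bidder 5 bids 30.
Truthful bid 18: loses, pays 0, utility 0.
Bid 30 instead: wins, pays 2, utility 18 - 2 = 16.
Since 16 > 0, bidding 30 is strictly better here, so truthful bidding is not dominant.

No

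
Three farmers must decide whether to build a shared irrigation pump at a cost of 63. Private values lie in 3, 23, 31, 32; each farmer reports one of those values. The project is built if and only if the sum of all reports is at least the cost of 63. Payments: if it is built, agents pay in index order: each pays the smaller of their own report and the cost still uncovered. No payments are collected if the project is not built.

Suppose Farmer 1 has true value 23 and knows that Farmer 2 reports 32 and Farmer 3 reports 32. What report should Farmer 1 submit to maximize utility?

3

Report 3: project built, pays 3, utility 23 - 3 = 20.
Report 23: project built, pays 23, utility 23 - 23 = 0.
Report 31: project built, pays 31, utility 23 - 31 = -8.
Report 32: project built, pays 32, utility 23 - 32 = -9.
The best choice is 3 with utility 20.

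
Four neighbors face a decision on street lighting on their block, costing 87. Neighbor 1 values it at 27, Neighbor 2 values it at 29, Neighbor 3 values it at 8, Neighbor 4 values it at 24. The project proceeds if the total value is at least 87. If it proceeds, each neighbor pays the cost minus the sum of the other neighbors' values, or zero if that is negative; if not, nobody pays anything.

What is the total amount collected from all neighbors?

Total value 88 ≥ cost 87, so it is built.
Neighbor 1: others sum to 61; max(0, 87 - 61) = 26.
Neighbor 2: others sum to 59; max(0, 87 - 59) = 28.
Neighbor 3: others sum to 80; max(0, 87 - 80) = 7.
Neighbor 4: others sum to 64; max(0, 87 - 64) = 23.
Total collected = 26 + 28 + 7 + 23 = 84.

84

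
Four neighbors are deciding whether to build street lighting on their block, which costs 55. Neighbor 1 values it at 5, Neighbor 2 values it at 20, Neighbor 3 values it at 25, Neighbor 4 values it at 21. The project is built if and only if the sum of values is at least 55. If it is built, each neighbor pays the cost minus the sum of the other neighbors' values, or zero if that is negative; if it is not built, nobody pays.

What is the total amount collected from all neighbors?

18

Total value 71 ≥ cost 55, so it is built.
Neighbor 1: others sum to 66; max(0, 55 - 66) = 0.
Neighbor 2: others sum to 51; max(0, 55 - 51) = 4.
Neighbor 3: others sum to 46; max(0, 55 - 46) = 9.
Neighbor 4: others sum to 50; max(0, 55 - 50) = 5.
Total collected = 0 + 4 + 9 + 5 = 18.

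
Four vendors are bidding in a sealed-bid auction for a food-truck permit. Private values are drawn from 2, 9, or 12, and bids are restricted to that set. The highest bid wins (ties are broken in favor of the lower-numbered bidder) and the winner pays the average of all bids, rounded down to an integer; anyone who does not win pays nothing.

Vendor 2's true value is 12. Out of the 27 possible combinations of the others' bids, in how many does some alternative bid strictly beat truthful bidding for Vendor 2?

4

Others bid (2, 2, 2): truth gives 8; bid 9 gives 9 > 8. Violating.
Others bid (2, 2, 9): truth gives 6; bid 9 gives 7 > 6. Violating.
Others bid (2, 9, 2): truth gives 6; bid 9 gives 7 > 6. Violating.
Others bid (2, 9, 9): truth gives 4; bid 9 gives 5 > 4. Violating.
Others bid (2, 2, 12): truth gives 5; no alternative beats it.
Others bid (2, 9, 12): truth gives 4; no alternative beats it.
(Checking all 27 profiles: 4 have a profitable deviation, 23 do not.)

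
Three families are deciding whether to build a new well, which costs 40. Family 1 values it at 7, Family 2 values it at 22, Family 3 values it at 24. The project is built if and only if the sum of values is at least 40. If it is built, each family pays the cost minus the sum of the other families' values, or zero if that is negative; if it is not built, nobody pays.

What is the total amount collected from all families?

20

Total value 53 ≥ cost 40, so it is built.
Family 1: others sum to 46; max(0, 40 - 46) = 0.
Family 2: others sum to 31; max(0, 40 - 31) = 9.
Family 3: others sum to 29; max(0, 40 - 29) = 11.
Total collected = 0 + 9 + 11 = 20.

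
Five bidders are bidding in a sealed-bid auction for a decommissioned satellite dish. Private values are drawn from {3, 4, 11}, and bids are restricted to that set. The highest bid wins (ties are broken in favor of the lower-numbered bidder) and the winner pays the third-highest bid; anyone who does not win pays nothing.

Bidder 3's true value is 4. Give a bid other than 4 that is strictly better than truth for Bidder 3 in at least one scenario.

11

Suppose Bidder 1 bids 3, Bidder 2 bids 3, Bidder 4 bids 3 and Bidder 5 bids 11.
Bid 4: loses, pays 0, utility 0.
Bid 11: wins, pays 3, utility 4 - 3 = 1.
So bidding 11 beats truth here (1 > 0).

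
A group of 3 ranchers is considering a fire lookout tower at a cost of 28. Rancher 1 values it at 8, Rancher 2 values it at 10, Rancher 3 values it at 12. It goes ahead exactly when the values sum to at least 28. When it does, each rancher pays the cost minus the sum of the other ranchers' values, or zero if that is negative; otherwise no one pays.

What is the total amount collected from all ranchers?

Total value 30 ≥ cost 28, so it is built.
Rancher 1: others sum to 22; max(0, 28 - 22) = 6.
Rancher 2: others sum to 20; max(0, 28 - 20) = 8.
Rancher 3: others sum to 18; max(0, 28 - 18) = 10.
Total collected = 6 + 8 + 10 = 24.

24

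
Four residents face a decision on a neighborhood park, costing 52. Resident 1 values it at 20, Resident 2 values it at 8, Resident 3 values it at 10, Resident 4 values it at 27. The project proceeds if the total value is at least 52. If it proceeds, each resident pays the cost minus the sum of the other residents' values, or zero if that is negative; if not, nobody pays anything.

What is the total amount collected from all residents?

Total value 65 ≥ cost 52, so it is built.
Resident 1: others sum to 45; max(0, 52 - 45) = 7.
Resident 2: others sum to 57; max(0, 52 - 57) = 0.
Resident 3: others sum to 55; max(0, 52 - 55) = 0.
Resident 4: others sum to 38; max(0, 52 - 38) = 14.
Total collected = 7 + 0 + 0 + 14 = 21.

21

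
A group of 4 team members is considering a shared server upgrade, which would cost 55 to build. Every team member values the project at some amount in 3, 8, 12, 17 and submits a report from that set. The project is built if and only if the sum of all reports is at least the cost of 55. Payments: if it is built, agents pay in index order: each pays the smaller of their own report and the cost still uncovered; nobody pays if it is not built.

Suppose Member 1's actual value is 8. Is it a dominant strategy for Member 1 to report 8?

Yes

Check each profile of the others' reports and compare truth against every alternative report.
Others report (3, 3, 3): truth gives 0, best alternative gives 0.
Others report (3, 3, 8): truth gives 0, best alternative gives 0.
Others report (3, 3, 12): truth gives 0, best alternative gives 0.
Others report (3, 3, 17): truth gives 0, best alternative gives 0.
Others report (3, 8, 3): truth gives 0, best alternative gives 0.
Others report (3, 8, 8): truth gives 0, best alternative gives 0.
(Remaining 58 profiles checked similarly; truth is weakly best in each.)
In every case the truthful report is at least as good as any alternative, so it is a dominant strategy.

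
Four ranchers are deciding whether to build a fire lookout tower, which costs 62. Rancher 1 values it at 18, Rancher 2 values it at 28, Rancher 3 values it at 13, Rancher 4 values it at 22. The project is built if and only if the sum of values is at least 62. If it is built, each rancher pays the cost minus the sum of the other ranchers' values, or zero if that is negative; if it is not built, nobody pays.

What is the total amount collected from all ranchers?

Total value 81 ≥ cost 62, so it is built.
Rancher 1: others sum to 63; max(0, 62 - 63) = 0.
Rancher 2: others sum to 53; max(0, 62 - 53) = 9.
Rancher 3: others sum to 68; max(0, 62 - 68) = 0.
Rancher 4: others sum to 59; max(0, 62 - 59) = 3.
Total collected = 0 + 9 + 0 + 3 = 12.

12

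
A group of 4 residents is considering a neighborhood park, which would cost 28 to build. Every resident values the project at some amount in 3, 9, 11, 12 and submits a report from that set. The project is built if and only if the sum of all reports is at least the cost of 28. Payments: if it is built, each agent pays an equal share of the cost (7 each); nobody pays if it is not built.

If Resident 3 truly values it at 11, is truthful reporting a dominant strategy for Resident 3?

Check each profile of the others' reports and compare truth against every alternative report.
Others report (3, 3, 11): truth gives 4, best alternative gives 4.
Others report (3, 3, 12): truth gives 4, best alternative gives 4.
Others report (3, 9, 9): truth gives 4, best alternative gives 4.
Others report (3, 9, 11): truth gives 4, best alternative gives 4.
Others report (3, 9, 12): truth gives 4, best alternative gives 4.
Others report (3, 11, 3): truth gives 4, best alternative gives 4.
(Remaining 58 profiles checked similarly; truth is weakly best in each.)
In every case the truthful report is at least as good as any alternative, so it is a dominant strategy.

Yes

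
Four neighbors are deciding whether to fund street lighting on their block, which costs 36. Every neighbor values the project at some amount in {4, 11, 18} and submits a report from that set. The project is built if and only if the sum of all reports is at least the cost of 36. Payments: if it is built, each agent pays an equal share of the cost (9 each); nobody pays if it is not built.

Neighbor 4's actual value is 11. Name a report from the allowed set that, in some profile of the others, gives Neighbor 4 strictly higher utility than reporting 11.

Suppose Neighbor 1 reports 4, Neighbor 2 reports 4 and Neighbor 3 reports 11.
Report 11: project not built, utility 0.
Report 18: project built, pays 9, utility 11 - 9 = 2.
So reporting 18 beats truth here (2 > 0).

18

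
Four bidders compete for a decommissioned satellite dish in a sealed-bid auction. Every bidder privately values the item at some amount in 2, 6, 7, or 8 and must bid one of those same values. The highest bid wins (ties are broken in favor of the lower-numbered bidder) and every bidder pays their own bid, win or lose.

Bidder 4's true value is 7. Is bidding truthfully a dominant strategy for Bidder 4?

Consider the case where Bidder 1 bids 2, Bidder 2 bids 2 and Bidder 3 bids 2.
Truthful bid 7: wins, pays 7, utility 7 - 7 = 0.
Bid 6 instead: wins, pays 6, utility 7 - 6 = 1.
Since 1 > 0, bidding 6 is strictly better here, so truthful bidding is not dominant.

No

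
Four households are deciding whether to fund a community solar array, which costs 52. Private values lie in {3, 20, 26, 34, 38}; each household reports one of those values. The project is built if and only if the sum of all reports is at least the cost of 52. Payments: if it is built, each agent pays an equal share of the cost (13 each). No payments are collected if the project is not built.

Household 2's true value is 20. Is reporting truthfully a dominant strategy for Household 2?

Consider the case where Household 1 reports 3, Household 3 reports 3 and Household 4 reports 20.
Truthful report 20: project not built, utility 0.
Report 26 instead: project built, pays 13, utility 20 - 13 = 7.
Since 7 > 0, reporting 26 is strictly better here, so truthful reporting is not dominant.

No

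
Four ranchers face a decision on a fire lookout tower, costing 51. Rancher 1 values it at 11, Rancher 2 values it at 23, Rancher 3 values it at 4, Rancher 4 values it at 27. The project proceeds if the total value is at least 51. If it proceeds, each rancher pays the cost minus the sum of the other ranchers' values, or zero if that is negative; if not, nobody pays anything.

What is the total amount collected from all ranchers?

22

Total value 65 ≥ cost 51, so it is built.
Rancher 1: others sum to 54; max(0, 51 - 54) = 0.
Rancher 2: others sum to 42; max(0, 51 - 42) = 9.
Rancher 3: others sum to 61; max(0, 51 - 61) = 0.
Rancher 4: others sum to 38; max(0, 51 - 38) = 13.
Total collected = 0 + 9 + 0 + 13 = 22.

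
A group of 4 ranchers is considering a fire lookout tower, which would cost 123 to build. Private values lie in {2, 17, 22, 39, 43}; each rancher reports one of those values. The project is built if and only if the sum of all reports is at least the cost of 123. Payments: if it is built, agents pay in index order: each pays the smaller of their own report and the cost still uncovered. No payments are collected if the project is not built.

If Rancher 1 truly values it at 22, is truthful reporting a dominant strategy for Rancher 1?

No

Consider the case where Rancher 2 reports 22, Rancher 3 reports 43 and Rancher 4 reports 43.
Truthful report 22: project built, pays 22, utility 22 - 22 = 0.
Report 17 instead: project built, pays 17, utility 22 - 17 = 5.
Since 5 > 0, reporting 17 is strictly better here, so truthful reporting is not dominant.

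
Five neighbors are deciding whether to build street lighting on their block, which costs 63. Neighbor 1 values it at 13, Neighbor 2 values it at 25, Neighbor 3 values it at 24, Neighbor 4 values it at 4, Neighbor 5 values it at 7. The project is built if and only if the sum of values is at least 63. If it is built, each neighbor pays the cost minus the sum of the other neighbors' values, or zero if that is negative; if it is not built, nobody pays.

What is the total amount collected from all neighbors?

32

Total value 73 ≥ cost 63, so it is built.
Neighbor 1: others sum to 60; max(0, 63 - 60) = 3.
Neighbor 2: others sum to 48; max(0, 63 - 48) = 15.
Neighbor 3: others sum to 49; max(0, 63 - 49) = 14.
Neighbor 4: others sum to 69; max(0, 63 - 69) = 0.
Neighbor 5: others sum to 66; max(0, 63 - 66) = 0.
Total collected = 3 + 15 + 14 + 0 + 0 = 32.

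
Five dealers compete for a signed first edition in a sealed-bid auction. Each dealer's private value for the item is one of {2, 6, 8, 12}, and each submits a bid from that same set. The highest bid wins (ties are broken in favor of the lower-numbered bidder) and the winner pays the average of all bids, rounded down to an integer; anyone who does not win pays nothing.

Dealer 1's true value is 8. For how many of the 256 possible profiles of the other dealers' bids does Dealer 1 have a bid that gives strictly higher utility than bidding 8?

Others bid (2, 2, 2, 2): truth gives 5; bid 2 gives 6 > 5. Violating.
Others bid (2, 2, 2, 6): truth gives 4; bid 6 gives 5 > 4. Violating.
Others bid (2, 2, 2, 12): truth gives 0; bid 12 gives 2 > 0. Violating.
Others bid (2, 2, 6, 2): truth gives 4; bid 6 gives 5 > 4. Violating.
Others bid (2, 2, 2, 8): truth gives 4; no alternative beats it.
Others bid (2, 2, 6, 6): truth gives 4; no alternative beats it.
(Checking all 256 profiles: 45 have a profitable deviation, 211 do not.)

45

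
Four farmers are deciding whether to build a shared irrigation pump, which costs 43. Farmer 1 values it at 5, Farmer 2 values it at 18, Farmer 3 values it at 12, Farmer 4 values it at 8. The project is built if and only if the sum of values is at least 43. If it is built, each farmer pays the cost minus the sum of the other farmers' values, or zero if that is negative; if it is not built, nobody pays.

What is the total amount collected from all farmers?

Total value 43 ≥ cost 43, so it is built.
Farmer 1: others sum to 38; max(0, 43 - 38) = 5.
Farmer 2: others sum to 25; max(0, 43 - 25) = 18.
Farmer 3: others sum to 31; max(0, 43 - 31) = 12.
Farmer 4: others sum to 35; max(0, 43 - 35) = 8.
Total collected = 5 + 18 + 12 + 8 = 43.

43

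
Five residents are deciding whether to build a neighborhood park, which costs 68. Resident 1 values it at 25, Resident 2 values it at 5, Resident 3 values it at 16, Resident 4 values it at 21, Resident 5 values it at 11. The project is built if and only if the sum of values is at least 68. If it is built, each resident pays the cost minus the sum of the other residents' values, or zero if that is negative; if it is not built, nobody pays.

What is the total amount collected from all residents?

Total value 78 ≥ cost 68, so it is built.
Resident 1: others sum to 53; max(0, 68 - 53) = 15.
Resident 2: others sum to 73; max(0, 68 - 73) = 0.
Resident 3: others sum to 62; max(0, 68 - 62) = 6.
Resident 4: others sum to 57; max(0, 68 - 57) = 11.
Resident 5: others sum to 67; max(0, 68 - 67) = 1.
Total collected = 15 + 0 + 6 + 11 + 1 = 33.

33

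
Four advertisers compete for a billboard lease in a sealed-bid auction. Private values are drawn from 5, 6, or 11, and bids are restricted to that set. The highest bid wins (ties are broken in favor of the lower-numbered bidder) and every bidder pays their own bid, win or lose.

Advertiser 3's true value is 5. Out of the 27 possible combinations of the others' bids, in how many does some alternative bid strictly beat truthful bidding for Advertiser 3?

2

Others bid (5, 5, 5): truth gives -5; bid 6 gives -1 > -5. Violating.
Others bid (5, 5, 6): truth gives -5; bid 6 gives -1 > -5. Violating.
Others bid (5, 5, 11): truth gives -5; no alternative beats it.
Others bid (5, 6, 5): truth gives -5; no alternative beats it.
(Checking all 27 profiles: 2 have a profitable deviation, 25 do not.)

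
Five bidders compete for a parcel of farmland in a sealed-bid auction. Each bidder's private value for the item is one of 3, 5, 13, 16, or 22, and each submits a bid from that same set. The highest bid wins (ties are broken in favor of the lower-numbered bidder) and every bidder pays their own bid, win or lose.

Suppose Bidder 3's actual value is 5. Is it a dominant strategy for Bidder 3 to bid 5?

Consider the case where Bidder 1 bids 3, Bidder 2 bids 3, Bidder 4 bids 3 and Bidder 5 bids 13.
Truthful bid 5: loses but pays 5, utility -5.
Bid 3 instead: loses but pays 3, utility -3.
Since -3 > -5, bidding 3 is strictly better here, so truthful bidding is not dominant.

No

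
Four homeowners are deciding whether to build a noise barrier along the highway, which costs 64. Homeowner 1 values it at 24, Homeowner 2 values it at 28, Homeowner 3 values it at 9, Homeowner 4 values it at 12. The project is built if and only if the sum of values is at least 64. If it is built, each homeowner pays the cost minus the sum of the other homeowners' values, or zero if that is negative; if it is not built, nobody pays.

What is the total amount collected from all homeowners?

Total value 73 ≥ cost 64, so it is built.
Homeowner 1: others sum to 49; max(0, 64 - 49) = 15.
Homeowner 2: others sum to 45; max(0, 64 - 45) = 19.
Homeowner 3: others sum to 64; max(0, 64 - 64) = 0.
Homeowner 4: others sum to 61; max(0, 64 - 61) = 3.
Total collected = 15 + 19 + 0 + 3 = 37.

37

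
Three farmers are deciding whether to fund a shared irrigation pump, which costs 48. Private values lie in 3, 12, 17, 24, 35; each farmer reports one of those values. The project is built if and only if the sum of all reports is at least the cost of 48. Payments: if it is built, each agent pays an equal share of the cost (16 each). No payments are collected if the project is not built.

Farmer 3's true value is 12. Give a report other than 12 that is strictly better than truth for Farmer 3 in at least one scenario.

3

Suppose Farmer 1 reports 3 and Farmer 2 reports 35.
Report 12: project built, pays 16, utility 12 - 16 = -4.
Report 3: project not built, utility 0.
So reporting 3 beats truth here (0 > -4).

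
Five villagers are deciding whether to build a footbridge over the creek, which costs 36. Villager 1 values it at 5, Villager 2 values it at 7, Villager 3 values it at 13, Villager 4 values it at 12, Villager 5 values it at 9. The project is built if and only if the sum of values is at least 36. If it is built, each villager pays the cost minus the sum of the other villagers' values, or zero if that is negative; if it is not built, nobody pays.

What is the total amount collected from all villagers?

5

Total value 46 ≥ cost 36, so it is built.
Villager 1: others sum to 41; max(0, 36 - 41) = 0.
Villager 2: others sum to 39; max(0, 36 - 39) = 0.
Villager 3: others sum to 33; max(0, 36 - 33) = 3.
Villager 4: others sum to 34; max(0, 36 - 34) = 2.
Villager 5: others sum to 37; max(0, 36 - 37) = 0.
Total collected = 0 + 0 + 3 + 2 + 0 = 5.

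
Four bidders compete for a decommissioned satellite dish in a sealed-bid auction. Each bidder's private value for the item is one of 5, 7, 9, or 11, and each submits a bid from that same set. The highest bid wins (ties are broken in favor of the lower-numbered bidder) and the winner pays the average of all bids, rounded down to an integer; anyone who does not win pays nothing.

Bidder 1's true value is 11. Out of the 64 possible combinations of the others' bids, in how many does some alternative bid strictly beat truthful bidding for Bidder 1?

17

Others bid (5, 5, 5): truth gives 5; bid 5 gives 6 > 5. Violating.
Others bid (5, 5, 7): truth gives 4; bid 7 gives 5 > 4. Violating.
Others bid (5, 7, 5): truth gives 4; bid 7 gives 5 > 4. Violating.
Others bid (5, 7, 7): truth gives 4; bid 7 gives 5 > 4. Violating.
Others bid (5, 5, 9): truth gives 4; no alternative beats it.
Others bid (5, 5, 11): truth gives 3; no alternative beats it.
(Checking all 64 profiles: 17 have a profitable deviation, 47 do not.)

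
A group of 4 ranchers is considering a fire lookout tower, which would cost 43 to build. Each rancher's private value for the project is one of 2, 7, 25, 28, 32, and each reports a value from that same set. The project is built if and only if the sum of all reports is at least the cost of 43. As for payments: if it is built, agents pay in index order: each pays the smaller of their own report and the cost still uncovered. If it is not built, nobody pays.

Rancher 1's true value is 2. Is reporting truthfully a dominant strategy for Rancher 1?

Check each profile of the others' reports and compare truth against every alternative report.
Others report (2, 2, 32): truth gives 0, best alternative gives -5.
Others report (2, 7, 28): truth gives 0, best alternative gives -5.
Others report (2, 7, 32): truth gives 0, best alternative gives -5.
Others report (2, 25, 25): truth gives 0, best alternative gives -5.
Others report (2, 25, 28): truth gives 0, best alternative gives -5.
Others report (2, 25, 32): truth gives 0, best alternative gives -5.
(Remaining 119 profiles checked similarly; truth is weakly best in each.)
In every case the truthful report is at least as good as any alternative, so it is a dominant strategy.

Yes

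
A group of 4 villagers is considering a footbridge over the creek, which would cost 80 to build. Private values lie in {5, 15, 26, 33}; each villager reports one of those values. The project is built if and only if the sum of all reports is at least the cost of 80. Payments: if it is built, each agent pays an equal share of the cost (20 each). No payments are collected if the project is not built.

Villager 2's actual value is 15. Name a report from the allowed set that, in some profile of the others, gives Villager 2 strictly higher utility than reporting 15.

5

Suppose Villager 1 reports 5, Villager 3 reports 33 and Villager 4 reports 33.
Report 15: project built, pays 20, utility 15 - 20 = -5.
Report 5: project not built, utility 0.
So reporting 5 beats truth here (0 > -5).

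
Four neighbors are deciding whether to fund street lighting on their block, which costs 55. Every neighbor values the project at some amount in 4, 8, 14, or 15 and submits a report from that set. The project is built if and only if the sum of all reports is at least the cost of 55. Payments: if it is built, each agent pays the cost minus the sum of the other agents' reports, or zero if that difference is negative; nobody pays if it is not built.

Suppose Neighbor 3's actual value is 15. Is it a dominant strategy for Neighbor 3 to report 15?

Check each profile of the others' reports and compare truth against every alternative report.
Others report (15, 15, 15): truth gives 5, best alternative gives 5.
Others report (14, 15, 15): truth gives 4, best alternative gives 4.
Others report (15, 14, 15): truth gives 4, best alternative gives 4.
Others report (15, 15, 14): truth gives 4, best alternative gives 4.
Others report (14, 14, 15): truth gives 3, best alternative gives 3.
Others report (14, 15, 14): truth gives 3, best alternative gives 3.
(Remaining 58 profiles checked similarly; truth is weakly best in each.)
In every case the truthful report is at least as good as any alternative, so it is a dominant strategy.

Yes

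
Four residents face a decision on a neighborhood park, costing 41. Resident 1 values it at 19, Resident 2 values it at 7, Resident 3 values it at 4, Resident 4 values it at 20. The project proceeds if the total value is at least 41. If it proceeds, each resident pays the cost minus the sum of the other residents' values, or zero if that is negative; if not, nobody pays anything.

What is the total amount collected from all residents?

Total value 50 ≥ cost 41, so it is built.
Resident 1: others sum to 31; max(0, 41 - 31) = 10.
Resident 2: others sum to 43; max(0, 41 - 43) = 0.
Resident 3: others sum to 46; max(0, 41 - 46) = 0.
Resident 4: others sum to 30; max(0, 41 - 30) = 11.
Total collected = 10 + 0 + 0 + 11 = 21.

21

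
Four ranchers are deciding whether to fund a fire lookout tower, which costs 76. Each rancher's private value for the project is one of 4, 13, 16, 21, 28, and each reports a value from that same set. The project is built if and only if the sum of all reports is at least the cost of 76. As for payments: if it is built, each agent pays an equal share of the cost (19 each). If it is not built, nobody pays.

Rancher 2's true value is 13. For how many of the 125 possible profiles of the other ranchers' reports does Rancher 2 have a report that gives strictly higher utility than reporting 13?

Others report (13, 28, 28): truth gives -6; report 4 gives 0 > -6. Violating.
Others report (16, 21, 28): truth gives -6; report 4 gives 0 > -6. Violating.
Others report (16, 28, 21): truth gives -6; report 4 gives 0 > -6. Violating.
Others report (21, 16, 28): truth gives -6; report 4 gives 0 > -6. Violating.
Others report (4, 4, 4): truth gives 0; no alternative beats it.
Others report (4, 4, 13): truth gives 0; no alternative beats it.
(Checking all 125 profiles: 13 have a profitable deviation, 112 do not.)

13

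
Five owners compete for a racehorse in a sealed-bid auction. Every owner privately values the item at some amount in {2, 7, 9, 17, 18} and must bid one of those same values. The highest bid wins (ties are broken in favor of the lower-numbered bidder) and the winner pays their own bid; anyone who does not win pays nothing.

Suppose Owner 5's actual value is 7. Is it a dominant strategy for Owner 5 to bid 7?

Check each profile of the others' bids and compare truth against every alternative bid.
Others bid (2, 2, 2, 2): truth gives 0, best alternative gives 0.
Others bid (2, 2, 2, 7): truth gives 0, best alternative gives 0.
Others bid (2, 2, 2, 9): truth gives 0, best alternative gives 0.
Others bid (2, 2, 2, 17): truth gives 0, best alternative gives 0.
Others bid (2, 2, 2, 18): truth gives 0, best alternative gives 0.
Others bid (2, 2, 7, 2): truth gives 0, best alternative gives 0.
(Remaining 619 profiles checked similarly; truth is weakly best in each.)
In every case the truthful bid is at least as good as any alternative, so it is a dominant strategy.

Yes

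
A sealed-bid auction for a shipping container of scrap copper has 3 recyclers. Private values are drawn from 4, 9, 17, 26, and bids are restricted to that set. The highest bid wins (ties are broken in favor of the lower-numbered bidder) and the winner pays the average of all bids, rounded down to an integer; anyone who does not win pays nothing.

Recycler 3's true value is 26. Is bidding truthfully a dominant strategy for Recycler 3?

Consider the case where Recycler 1 bids 4 and Recycler 2 bids 4.
Truthful bid 26: wins, pays 11, utility 26 - 11 = 15.
Bid 9 instead: wins, pays 5, utility 26 - 5 = 21.
Since 21 > 15, bidding 9 is strictly better here, so truthful bidding is not dominant.

No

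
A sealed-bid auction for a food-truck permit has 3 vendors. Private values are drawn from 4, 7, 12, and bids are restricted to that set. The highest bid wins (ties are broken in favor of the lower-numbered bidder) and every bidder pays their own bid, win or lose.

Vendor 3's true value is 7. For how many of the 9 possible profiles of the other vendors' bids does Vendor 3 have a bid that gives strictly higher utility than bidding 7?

8

Others bid (4, 7): truth gives -7; bid 4 gives -4 > -7. Violating.
Others bid (4, 12): truth gives -7; bid 4 gives -4 > -7. Violating.
Others bid (7, 4): truth gives -7; bid 4 gives -4 > -7. Violating.
Others bid (7, 7): truth gives -7; bid 4 gives -4 > -7. Violating.
Others bid (4, 4): truth gives 0; no alternative beats it.
(Checking all 9 profiles: 8 have a profitable deviation, 1 does not.)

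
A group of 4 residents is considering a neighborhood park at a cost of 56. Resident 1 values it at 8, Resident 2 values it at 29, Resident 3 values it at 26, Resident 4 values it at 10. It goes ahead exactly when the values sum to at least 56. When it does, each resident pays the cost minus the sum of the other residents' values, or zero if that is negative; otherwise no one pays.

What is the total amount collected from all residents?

21

Total value 73 ≥ cost 56, so it is built.
Resident 1: others sum to 65; max(0, 56 - 65) = 0.
Resident 2: others sum to 44; max(0, 56 - 44) = 12.
Resident 3: others sum to 47; max(0, 56 - 47) = 9.
Resident 4: others sum to 63; max(0, 56 - 63) = 0.
Total collected = 0 + 12 + 9 + 0 = 21.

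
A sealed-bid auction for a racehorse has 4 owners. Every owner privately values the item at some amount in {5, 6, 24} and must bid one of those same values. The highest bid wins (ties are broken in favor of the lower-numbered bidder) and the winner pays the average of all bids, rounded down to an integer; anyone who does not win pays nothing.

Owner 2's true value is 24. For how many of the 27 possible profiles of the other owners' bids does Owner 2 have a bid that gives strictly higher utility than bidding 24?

Others bid (5, 5, 5): truth gives 15; bid 6 gives 19 > 15. Violating.
Others bid (5, 5, 6): truth gives 14; bid 6 gives 19 > 14. Violating.
Others bid (5, 6, 5): truth gives 14; bid 6 gives 19 > 14. Violating.
Others bid (5, 6, 6): truth gives 14; bid 6 gives 19 > 14. Violating.
Others bid (5, 5, 24): truth gives 10; no alternative beats it.
Others bid (5, 6, 24): truth gives 10; no alternative beats it.
(Checking all 27 profiles: 4 have a profitable deviation, 23 do not.)

4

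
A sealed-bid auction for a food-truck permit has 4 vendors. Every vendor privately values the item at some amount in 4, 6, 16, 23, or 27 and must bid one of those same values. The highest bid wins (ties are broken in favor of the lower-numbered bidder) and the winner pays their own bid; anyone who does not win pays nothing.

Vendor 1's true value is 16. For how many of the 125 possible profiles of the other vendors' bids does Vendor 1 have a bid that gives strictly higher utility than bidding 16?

8

Others bid (4, 4, 4): truth gives 0; bid 4 gives 12 > 0. Violating.
Others bid (4, 4, 6): truth gives 0; bid 6 gives 10 > 0. Violating.
Others bid (4, 6, 4): truth gives 0; bid 6 gives 10 > 0. Violating.
Others bid (4, 6, 6): truth gives 0; bid 6 gives 10 > 0. Violating.
Others bid (4, 4, 16): truth gives 0; no alternative beats it.
Others bid (4, 4, 23): truth gives 0; no alternative beats it.
(Checking all 125 profiles: 8 have a profitable deviation, 117 do not.)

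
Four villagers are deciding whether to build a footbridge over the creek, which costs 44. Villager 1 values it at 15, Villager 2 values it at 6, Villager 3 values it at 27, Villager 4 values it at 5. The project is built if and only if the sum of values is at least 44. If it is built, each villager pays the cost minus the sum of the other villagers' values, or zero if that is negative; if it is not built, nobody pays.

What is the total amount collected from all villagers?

Total value 53 ≥ cost 44, so it is built.
Villager 1: others sum to 38; max(0, 44 - 38) = 6.
Villager 2: others sum to 47; max(0, 44 - 47) = 0.
Villager 3: others sum to 26; max(0, 44 - 26) = 18.
Villager 4: others sum to 48; max(0, 44 - 48) = 0.
Total collected = 6 + 0 + 18 + 0 = 24.

24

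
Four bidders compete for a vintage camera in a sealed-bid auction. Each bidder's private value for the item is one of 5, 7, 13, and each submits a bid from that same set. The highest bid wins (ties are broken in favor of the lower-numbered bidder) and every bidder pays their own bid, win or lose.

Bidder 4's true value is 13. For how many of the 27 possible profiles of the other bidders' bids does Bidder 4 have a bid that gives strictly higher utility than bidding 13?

20

Others bid (5, 5, 5): truth gives 0; bid 7 gives 6 > 0. Violating.
Others bid (5, 5, 13): truth gives -13; bid 5 gives -5 > -13. Violating.
Others bid (5, 7, 13): truth gives -13; bid 5 gives -5 > -13. Violating.
Others bid (5, 13, 5): truth gives -13; bid 5 gives -5 > -13. Violating.
Others bid (5, 5, 7): truth gives 0; no alternative beats it.
Others bid (5, 7, 5): truth gives 0; no alternative beats it.
(Checking all 27 profiles: 20 have a profitable deviation, 7 do not.)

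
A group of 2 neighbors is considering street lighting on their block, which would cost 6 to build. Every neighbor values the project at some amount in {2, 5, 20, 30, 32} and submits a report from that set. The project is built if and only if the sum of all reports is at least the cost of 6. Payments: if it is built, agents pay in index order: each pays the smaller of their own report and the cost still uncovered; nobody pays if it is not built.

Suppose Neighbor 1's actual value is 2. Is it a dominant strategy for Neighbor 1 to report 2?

Check each profile of the others' reports and compare truth against every alternative report.
Others report (2): truth gives 0, best alternative gives -3.
Others report (5): truth gives 0, best alternative gives -3.
Others report (20): truth gives 0, best alternative gives -3.
Others report (30): truth gives 0, best alternative gives -3.
Others report (32): truth gives 0, best alternative gives -3.
In every case the truthful report is at least as good as any alternative, so it is a dominant strategy.

Yes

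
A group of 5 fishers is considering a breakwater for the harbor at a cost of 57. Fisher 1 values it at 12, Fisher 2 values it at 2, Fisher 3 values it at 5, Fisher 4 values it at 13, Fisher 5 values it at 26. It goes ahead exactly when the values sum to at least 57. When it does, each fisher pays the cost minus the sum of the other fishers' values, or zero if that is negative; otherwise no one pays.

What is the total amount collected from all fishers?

53

Total value 58 ≥ cost 57, so it is built.
Fisher 1: others sum to 46; max(0, 57 - 46) = 11.
Fisher 2: others sum to 56; max(0, 57 - 56) = 1.
Fisher 3: others sum to 53; max(0, 57 - 53) = 4.
Fisher 4: others sum to 45; max(0, 57 - 45) = 12.
Fisher 5: others sum to 32; max(0, 57 - 32) = 25.
Total collected = 11 + 1 + 4 + 12 + 25 = 53.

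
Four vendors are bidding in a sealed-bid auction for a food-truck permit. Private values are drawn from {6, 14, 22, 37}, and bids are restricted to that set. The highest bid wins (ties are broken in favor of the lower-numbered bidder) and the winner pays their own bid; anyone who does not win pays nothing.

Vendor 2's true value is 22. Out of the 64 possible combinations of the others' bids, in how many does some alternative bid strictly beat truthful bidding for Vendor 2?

4

Others bid (6, 6, 6): truth gives 0; bid 14 gives 8 > 0. Violating.
Others bid (6, 6, 14): truth gives 0; bid 14 gives 8 > 0. Violating.
Others bid (6, 14, 6): truth gives 0; bid 14 gives 8 > 0. Violating.
Others bid (6, 14, 14): truth gives 0; bid 14 gives 8 > 0. Violating.
Others bid (6, 6, 22): truth gives 0; no alternative beats it.
Others bid (6, 6, 37): truth gives 0; no alternative beats it.
(Checking all 64 profiles: 4 have a profitable deviation, 60 do not.)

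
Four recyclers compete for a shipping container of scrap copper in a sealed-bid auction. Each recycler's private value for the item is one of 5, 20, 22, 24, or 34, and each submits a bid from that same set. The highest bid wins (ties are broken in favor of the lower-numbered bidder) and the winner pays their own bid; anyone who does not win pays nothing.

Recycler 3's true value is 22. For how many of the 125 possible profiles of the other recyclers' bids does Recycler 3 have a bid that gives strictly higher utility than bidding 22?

Others bid (5, 5, 5): truth gives 0; bid 20 gives 2 > 0. Violating.
Others bid (5, 5, 20): truth gives 0; bid 20 gives 2 > 0. Violating.
Others bid (5, 5, 22): truth gives 0; no alternative beats it.
Others bid (5, 5, 24): truth gives 0; no alternative beats it.
(Checking all 125 profiles: 2 have a profitable deviation, 123 do not.)

2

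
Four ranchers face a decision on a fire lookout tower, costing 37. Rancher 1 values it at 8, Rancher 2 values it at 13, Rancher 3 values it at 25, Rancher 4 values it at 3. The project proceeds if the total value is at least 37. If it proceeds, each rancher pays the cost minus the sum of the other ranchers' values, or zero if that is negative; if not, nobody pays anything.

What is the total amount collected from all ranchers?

14

Total value 49 ≥ cost 37, so it is built.
Rancher 1: others sum to 41; max(0, 37 - 41) = 0.
Rancher 2: others sum to 36; max(0, 37 - 36) = 1.
Rancher 3: others sum to 24; max(0, 37 - 24) = 13.
Rancher 4: others sum to 46; max(0, 37 - 46) = 0.
Total collected = 0 + 1 + 13 + 0 = 14.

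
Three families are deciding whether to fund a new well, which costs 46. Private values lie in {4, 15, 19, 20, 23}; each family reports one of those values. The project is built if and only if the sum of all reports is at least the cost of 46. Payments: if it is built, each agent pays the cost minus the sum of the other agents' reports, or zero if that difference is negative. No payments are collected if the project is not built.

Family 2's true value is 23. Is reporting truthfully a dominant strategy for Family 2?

Yes

Check each profile of the others' reports and compare truth against every alternative report.
Others report (4, 20): truth gives 1, best alternative gives 0.
Others report (20, 4): truth gives 1, best alternative gives 0.
Others report (23, 23): truth gives 23, best alternative gives 23.
Others report (20, 23): truth gives 20, best alternative gives 20.
Others report (23, 20): truth gives 20, best alternative gives 20.
Others report (19, 23): truth gives 19, best alternative gives 19.
(Remaining 19 profiles checked similarly; truth is weakly best in each.)
In every case the truthful report is at least as good as any alternative, so it is a dominant strategy.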